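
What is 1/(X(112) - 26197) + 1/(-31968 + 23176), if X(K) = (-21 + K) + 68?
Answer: -17415/114463048 ≈ -0.00015215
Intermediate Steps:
X(K) = 47 + K
1/(X(112) - 26197) + 1/(-31968 + 23176) = 1/((47 + 112) - 26197) + 1/(-31968 + 23176) = 1/(159 - 26197) + 1/(-8792) = 1/(-26038) - 1/8792 = -1/26038 - 1/8792 = -17415/114463048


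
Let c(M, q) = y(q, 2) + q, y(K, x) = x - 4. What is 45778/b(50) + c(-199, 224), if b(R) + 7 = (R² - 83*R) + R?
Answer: 310976/1607 ≈ 193.51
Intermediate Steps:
y(K, x) = -4 + x
b(R) = -7 + R² - 82*R (b(R) = -7 + ((R² - 83*R) + R) = -7 + (R² - 82*R) = -7 + R² - 82*R)
c(M, q) = -2 + q (c(M, q) = (-4 + 2) + q = -2 + q)
45778/b(50) + c(-199, 224) = 45778/(-7 + 50² - 82*50) + (-2 + 224) = 45778/(-7 + 2500 - 4100) + 222 = 45778/(-1607) + 222 = 45778*(-1/1607) + 222 = -45778/1607 + 222 = 310976/1607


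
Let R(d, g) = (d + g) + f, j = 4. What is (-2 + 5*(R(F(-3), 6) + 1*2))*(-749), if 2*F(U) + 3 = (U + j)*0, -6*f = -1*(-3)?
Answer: -20972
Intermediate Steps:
f = -1/2 (f = -(-1)*(-3)/6 = -1/6*3 = -1/2 ≈ -0.50000)
F(U) = -3/2 (F(U) = -3/2 + ((U + 4)*0)/2 = -3/2 + ((4 + U)*0)/2 = -3/2 + (1/2)*0 = -3/2 + 0 = -3/2)
R(d, g) = -1/2 + d + g (R(d, g) = (d + g) - 1/2 = -1/2 + d + g)
(-2 + 5*(R(F(-3), 6) + 1*2))*(-749) = (-2 + 5*((-1/2 - 3/2 + 6) + 1*2))*(-749) = (-2 + 5*(4 + 2))*(-749) = (-2 + 5*6)*(-749) = (-2 + 30)*(-749) = 28*(-749) = -20972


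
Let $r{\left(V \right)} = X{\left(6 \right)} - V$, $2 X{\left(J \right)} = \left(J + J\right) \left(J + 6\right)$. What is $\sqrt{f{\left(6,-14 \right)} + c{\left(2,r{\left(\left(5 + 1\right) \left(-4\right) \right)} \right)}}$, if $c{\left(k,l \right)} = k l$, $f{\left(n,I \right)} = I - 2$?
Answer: $4 \sqrt{11} \approx 13.266$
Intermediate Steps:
$X{\left(J \right)} = J \left(6 + J\right)$ ($X{\left(J \right)} = \frac{\left(J + J\right) \left(J + 6\right)}{2} = \frac{2 J \left(6 + J\right)}{2} = J \left(6 + J\right)$)
$f{\left(n,I \right)} = -2 + I$
$r{\left(V \right)} = 72 - V$ ($r{\left(V \right)} = 6 \left(6 + 6\right) - V = 6 \cdot 12 - V = 72 - V$)
$\sqrt{f{\left(6,-14 \right)} + c{\left(2,r{\left(\left(5 + 1\right) \left(-4\right) \right)} \right)}} = \sqrt{\left(-2 - 14\right) + 2 \left(72 - \left(5 + 1\right) \left(-4\right)\right)} = \sqrt{-16 + 2 \left(72 - 6 \left(-4\right)\right)} = \sqrt{-16 + 2 \left(72 - -24\right)} = \sqrt{-16 + 2 \left(72 + 24\right)} = \sqrt{-16 + 2 \cdot 96} = \sqrt{-16 + 192} = \sqrt{176} = 4 \sqrt{11}$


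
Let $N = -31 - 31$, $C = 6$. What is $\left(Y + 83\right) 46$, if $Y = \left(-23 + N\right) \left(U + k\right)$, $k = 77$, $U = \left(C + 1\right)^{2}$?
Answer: $-488842$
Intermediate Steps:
$U = 49$ ($U = \left(6 + 1\right)^{2} = 7^{2} = 49$)
$N = -62$ ($N = -31 - 31 = -62$)
$Y = -10710$ ($Y = \left(-23 - 62\right) \left(49 + 77\right) = \left(-85\right) 126 = -10710$)
$\left(Y + 83\right) 46 = \left(-10710 + 83\right) 46 = \left(-10627\right) 46 = -488842$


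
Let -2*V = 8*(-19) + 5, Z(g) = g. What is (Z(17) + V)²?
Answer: 32761/4 ≈ 8190.3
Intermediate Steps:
V = 147/2 (V = -(8*(-19) + 5)/2 = -(-152 + 5)/2 = -½*(-147) = 147/2 ≈ 73.500)
(Z(17) + V)² = (17 + 147/2)² = (181/2)² = 32761/4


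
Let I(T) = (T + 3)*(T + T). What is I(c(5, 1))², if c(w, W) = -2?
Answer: 16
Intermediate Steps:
I(T) = 2*T*(3 + T) (I(T) = (3 + T)*(2*T) = 2*T*(3 + T))
I(c(5, 1))² = (2*(-2)*(3 - 2))² = (2*(-2)*1)² = (-4)² = 16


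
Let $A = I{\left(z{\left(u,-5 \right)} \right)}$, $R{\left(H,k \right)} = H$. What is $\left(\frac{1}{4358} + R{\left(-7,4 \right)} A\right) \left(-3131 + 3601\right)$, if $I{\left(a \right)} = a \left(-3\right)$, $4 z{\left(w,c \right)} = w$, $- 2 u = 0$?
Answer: $\frac{235}{2179} \approx 0.10785$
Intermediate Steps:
$u = 0$ ($u = \left(- \frac{1}{2}\right) 0 = 0$)
$z{\left(w,c \right)} = \frac{w}{4}$
$I{\left(a \right)} = - 3 a$
$A = 0$ ($A = - 3 \cdot \frac{1}{4} \cdot 0 = \left(-3\right) 0 = 0$)
$\left(\frac{1}{4358} + R{\left(-7,4 \right)} A\right) \left(-3131 + 3601\right) = \left(\frac{1}{4358} - 0\right) \left(-3131 + 3601\right) = \left(\frac{1}{4358} + 0\right) 470 = \frac{1}{4358} \cdot 470 = \frac{235}{2179}$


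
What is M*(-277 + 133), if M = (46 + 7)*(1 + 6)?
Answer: -53424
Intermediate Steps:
M = 371 (M = 53*7 = 371)
M*(-277 + 133) = 371*(-277 + 133) = 371*(-144) = -53424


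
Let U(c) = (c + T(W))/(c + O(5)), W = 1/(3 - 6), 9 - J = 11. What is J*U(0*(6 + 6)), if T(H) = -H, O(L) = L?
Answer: -2/15 ≈ -0.13333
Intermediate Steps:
J = -2 (J = 9 - 1*11 = 9 - 11 = -2)
W = -⅓ (W = 1/(-3) = -⅓ ≈ -0.33333)
U(c) = (⅓ + c)/(5 + c) (U(c) = (c - 1*(-⅓))/(c + 5) = (c + ⅓)/(5 + c) = (⅓ + c)/(5 + c))
J*U(0*(6 + 6)) = -2*(⅓ + 0*(6 + 6))/(5 + 0*(6 + 6)) = -2*(⅓ + 0*12)/(5 + 0*12) = -2*(⅓ + 0)/(5 + 0) = -2/(5*3) = -2*1/15 = -2/15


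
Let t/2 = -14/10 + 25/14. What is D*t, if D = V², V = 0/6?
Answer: 0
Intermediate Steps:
V = 0 (V = 0*(⅙) = 0)
t = 27/35 (t = 2*(-14/10 + 25/14) = 2*(-14*⅒ + 25*(1/14)) = 2*(-7/5 + 25/14) = 2*(27/70) = 27/35 ≈ 0.77143)
D = 0 (D = 0² = 0)
D*t = 0*(27/35) = 0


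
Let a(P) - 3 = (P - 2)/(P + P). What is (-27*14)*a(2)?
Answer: -1134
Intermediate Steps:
a(P) = 3 + (-2 + P)/(2*P) (a(P) = 3 + (P - 2)/(P + P) = 3 + (-2 + P)/((2*P)) = 3 + (-2 + P)*(1/(2*P)) = 3 + (-2 + P)/(2*P))
(-27*14)*a(2) = (-27*14)*(7/2 - 1/2) = -378*(7/2 - 1*½) = -378*(7/2 - ½) = -378*3 = -1134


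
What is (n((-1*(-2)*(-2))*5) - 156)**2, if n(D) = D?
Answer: 30976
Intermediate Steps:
(n((-1*(-2)*(-2))*5) - 156)**2 = ((-1*(-2)*(-2))*5 - 156)**2 = ((2*(-2))*5 - 156)**2 = (-4*5 - 156)**2 = (-20 - 156)**2 = (-176)**2 = 30976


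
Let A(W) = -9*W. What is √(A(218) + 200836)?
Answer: √198874 ≈ 445.95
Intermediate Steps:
√(A(218) + 200836) = √(-9*218 + 200836) = √(-1962 + 200836) = √198874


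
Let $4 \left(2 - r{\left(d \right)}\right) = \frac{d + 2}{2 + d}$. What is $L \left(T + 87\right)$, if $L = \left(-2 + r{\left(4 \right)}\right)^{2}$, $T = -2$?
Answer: $\frac{85}{16} \approx 5.3125$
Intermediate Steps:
$r{\left(d \right)} = \frac{7}{4}$ ($r{\left(d \right)} = 2 - \frac{\left(d + 2\right) \frac{1}{2 + d}}{4} = 2 - \frac{\left(2 + d\right) \frac{1}{2 + d}}{4} = 2 - \frac{1}{4} = \frac{7}{4}$)
$L = \frac{1}{16}$ ($L = \left(-2 + \frac{7}{4}\right)^{2} = \left(- \frac{1}{4}\right)^{2} = \frac{1}{16} \approx 0.0625$)
$L \left(T + 87\right) = \frac{-2 + 87}{16} = \frac{1}{16} \cdot 85 = \frac{85}{16}$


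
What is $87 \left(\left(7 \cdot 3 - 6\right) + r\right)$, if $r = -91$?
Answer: $-6612$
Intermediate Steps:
$87 \left(\left(7 \cdot 3 - 6\right) + r\right) = 87 \left(\left(7 \cdot 3 - 6\right) - 91\right) = 87 \left(\left(21 - 6\right) - 91\right) = 87 \left(15 - 91\right) = 87 \left(-76\right) = -6612$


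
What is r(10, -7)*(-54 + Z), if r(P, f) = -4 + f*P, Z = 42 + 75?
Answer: -4662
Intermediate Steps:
Z = 117
r(P, f) = -4 + P*f
r(10, -7)*(-54 + Z) = (-4 + 10*(-7))*(-54 + 117) = (-4 - 70)*63 = -74*63 = -4662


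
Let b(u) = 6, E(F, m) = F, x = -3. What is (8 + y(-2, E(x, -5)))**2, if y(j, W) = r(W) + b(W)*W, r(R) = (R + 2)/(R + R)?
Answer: 3481/36 ≈ 96.694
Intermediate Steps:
r(R) = (2 + R)/(2*R) (r(R) = (2 + R)/((2*R)) = (2 + R)*(1/(2*R)) = (2 + R)/(2*R))
y(j, W) = 6*W + (2 + W)/(2*W) (y(j, W) = (2 + W)/(2*W) + 6*W = 6*W + (2 + W)/(2*W))
(8 + y(-2, E(x, -5)))**2 = (8 + (1/2 + 1/(-3) + 6*(-3)))**2 = (8 + (1/2 - 1/3 - 18))**2 = (8 - 107/6)**2 = (-59/6)**2 = 3481/36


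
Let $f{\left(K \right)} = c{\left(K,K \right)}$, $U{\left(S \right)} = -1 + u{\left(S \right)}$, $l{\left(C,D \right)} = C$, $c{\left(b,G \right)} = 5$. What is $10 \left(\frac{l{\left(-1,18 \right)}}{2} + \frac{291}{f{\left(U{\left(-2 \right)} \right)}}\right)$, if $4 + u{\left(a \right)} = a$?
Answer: $577$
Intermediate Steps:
$u{\left(a \right)} = -4 + a$
$U{\left(S \right)} = -5 + S$ ($U{\left(S \right)} = -1 + \left(-4 + S\right) = -5 + S$)
$f{\left(K \right)} = 5$
$10 \left(\frac{l{\left(-1,18 \right)}}{2} + \frac{291}{f{\left(U{\left(-2 \right)} \right)}}\right) = 10 \left(- \frac{1}{2} + \frac{291}{5}\right) = 10 \cdot \frac{577}{10} = 577$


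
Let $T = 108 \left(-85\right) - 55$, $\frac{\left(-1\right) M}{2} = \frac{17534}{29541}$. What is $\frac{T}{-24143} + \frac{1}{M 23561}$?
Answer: $\frac{7629586853417}{19947843464164} \approx 0.38248$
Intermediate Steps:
$M = - \frac{35068}{29541}$ ($M = - 2 \cdot \frac{17534}{29541} = - 2 \cdot 17534 \cdot \frac{1}{29541} = \left(-2\right) \frac{17534}{29541} = - \frac{35068}{29541} \approx -1.1871$)
$T = -9235$ ($T = -9180 - 55 = -9235$)
$\frac{T}{-24143} + \frac{1}{M 23561} = - \frac{9235}{-24143} + \frac{1}{\left(- \frac{35068}{29541}\right) 23561} = \left(-9235\right) \left(- \frac{1}{24143}\right) - \frac{29541}{826237148} = \frac{9235}{24143} - \frac{29541}{826237148} = \frac{7629586853417}{19947843464164}$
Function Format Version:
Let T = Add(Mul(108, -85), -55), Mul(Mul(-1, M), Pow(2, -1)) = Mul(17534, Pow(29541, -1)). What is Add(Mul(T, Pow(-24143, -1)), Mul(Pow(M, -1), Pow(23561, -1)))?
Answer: Rational(7629586853417, 19947843464164) ≈ 0.38248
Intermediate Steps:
M = Rational(-35068, 29541) (M = Mul(-2, Mul(17534, Pow(29541, -1))) = Mul(-2, Mul(17534, Rational(1, 29541))) = Mul(-2, Rational(17534, 29541)) = Rational(-35068, 29541) ≈ -1.1871)
T = -9235 (T = Add(-9180, -55) = -9235)
Add(Mul(T, Pow(-24143, -1)), Mul(Pow(M, -1), Pow(23561, -1))) = Add(Mul(-9235, Pow(-24143, -1)), Mul(Pow(Rational(-35068, 29541), -1), Pow(23561, -1))) = Add(Mul(-9235, Rational(-1, 24143)), Mul(Rational(-29541, 35068), Rational(1, 23561))) = Add(Rational(9235, 24143), Rational(-29541, 826237148)) = Rational(7629586853417, 19947843464164)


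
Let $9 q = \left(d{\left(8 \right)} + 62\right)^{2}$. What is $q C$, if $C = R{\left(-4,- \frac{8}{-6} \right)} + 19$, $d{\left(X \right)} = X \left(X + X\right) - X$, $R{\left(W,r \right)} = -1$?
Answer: $66248$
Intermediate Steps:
$d{\left(X \right)} = - X + 2 X^{2}$ ($d{\left(X \right)} = X 2 X - X = 2 X^{2} - X = - X + 2 X^{2}$)
$C = 18$ ($C = -1 + 19 = 18$)
$q = \frac{33124}{9}$ ($q = \frac{\left(8 \left(-1 + 2 \cdot 8\right) + 62\right)^{2}}{9} = \frac{\left(8 \left(-1 + 16\right) + 62\right)^{2}}{9} = \frac{\left(8 \cdot 15 + 62\right)^{2}}{9} = \frac{\left(120 + 62\right)^{2}}{9} = \frac{182^{2}}{9} = \frac{1}{9} \cdot 33124 = \frac{33124}{9} \approx 3680.4$)
$q C = \frac{33124}{9} \cdot 18 = 66248$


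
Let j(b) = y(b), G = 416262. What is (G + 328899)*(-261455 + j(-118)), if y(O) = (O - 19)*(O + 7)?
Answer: -183494405928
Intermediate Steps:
y(O) = (-19 + O)*(7 + O)
j(b) = -133 + b² - 12*b
(G + 328899)*(-261455 + j(-118)) = (416262 + 328899)*(-261455 + (-133 + (-118)² - 12*(-118))) = 745161*(-261455 + (-133 + 13924 + 1416)) = 745161*(-261455 + 15207) = 745161*(-246248) = -183494405928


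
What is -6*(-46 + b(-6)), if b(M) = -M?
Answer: 240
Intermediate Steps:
-6*(-46 + b(-6)) = -6*(-46 - 1*(-6)) = -6*(-46 + 6) = -6*(-40) = 240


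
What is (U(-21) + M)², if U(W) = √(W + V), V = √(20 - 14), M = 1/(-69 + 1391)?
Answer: (1 + 1322*I*√(21 - √6))²/1747684 ≈ -18.551 + 0.0065159*I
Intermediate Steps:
M = 1/1322 ≈ 0.00075643
V = √6 ≈ 2.4495
U(W) = √(W + √6)
(U(-21) + M)² = (√(-21 + √6) + 1/1322)² = (1/1322 + √(-21 + √6))²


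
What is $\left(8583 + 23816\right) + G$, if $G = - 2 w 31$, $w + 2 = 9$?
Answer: $31965$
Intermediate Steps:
$w = 7$ ($w = -2 + 9 = 7$)
$G = -434$ ($G = \left(-2\right) 7 \cdot 31 = \left(-14\right) 31 = -434$)
$\left(8583 + 23816\right) + G = \left(8583 + 23816\right) - 434 = 32399 - 434 = 31965$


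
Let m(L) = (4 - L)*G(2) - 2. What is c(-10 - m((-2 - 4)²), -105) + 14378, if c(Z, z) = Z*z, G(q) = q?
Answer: 8498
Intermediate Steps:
m(L) = 6 - 2*L (m(L) = (4 - L)*2 - 2 = (8 - 2*L) - 2 = 6 - 2*L)
c(-10 - m((-2 - 4)²), -105) + 14378 = (-10 - (6 - 2*(-2 - 4)²))*(-105) + 14378 = (-10 - (6 - 2*(-6)²))*(-105) + 14378 = (-10 - (6 - 2*36))*(-105) + 14378 = (-10 - (6 - 72))*(-105) + 14378 = (-10 - 1*(-66))*(-105) + 14378 = (-10 + 66)*(-105) + 14378 = 56*(-105) + 14378 = -5880 + 14378 = 8498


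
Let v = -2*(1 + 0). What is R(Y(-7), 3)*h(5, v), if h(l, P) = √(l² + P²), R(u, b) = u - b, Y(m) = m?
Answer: -10*√29 ≈ -53.852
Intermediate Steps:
v = -2 (v = -2*1 = -2)
h(l, P) = √(P² + l²)
R(Y(-7), 3)*h(5, v) = (-7 - 1*3)*√((-2)² + 5²) = (-7 - 3)*√(4 + 25) = -10*√29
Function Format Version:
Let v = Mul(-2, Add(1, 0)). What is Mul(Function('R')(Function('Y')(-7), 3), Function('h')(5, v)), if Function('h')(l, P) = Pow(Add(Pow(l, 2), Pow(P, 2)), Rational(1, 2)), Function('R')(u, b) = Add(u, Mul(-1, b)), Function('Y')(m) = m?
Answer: Mul(-10, Pow(29, Rational(1, 2))) ≈ -53.852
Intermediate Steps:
v = -2 (v = Mul(-2, 1) = -2)
Function('h')(l, P) = Pow(Add(Pow(P, 2), Pow(l, 2)), Rational(1, 2))
Mul(Function('R')(Function('Y')(-7), 3), Function('h')(5, v)) = Mul(Add(-7, Mul(-1, 3)), Pow(Add(Pow(-2, 2), Pow(5, 2)), Rational(1, 2))) = Mul(Add(-7, -3), Pow(Add(4, 25), Rational(1, 2))) = Mul(-10, Pow(29, Rational(1, 2)))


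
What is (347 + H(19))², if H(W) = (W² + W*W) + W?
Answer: 1183744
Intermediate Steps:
H(W) = W + 2*W² (H(W) = (W² + W²) + W = 2*W² + W = W + 2*W²)
(347 + H(19))² = (347 + 19*(1 + 2*19))² = (347 + 19*(1 + 38))² = (347 + 19*39)² = (347 + 741)² = 1088² = 1183744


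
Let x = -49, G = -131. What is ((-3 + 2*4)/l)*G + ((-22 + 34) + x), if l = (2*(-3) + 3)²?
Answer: -988/9 ≈ -109.78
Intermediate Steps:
l = 9 (l = (-6 + 3)² = (-3)² = 9)
((-3 + 2*4)/l)*G + ((-22 + 34) + x) = ((-3 + 2*4)/9)*(-131) + ((-22 + 34) - 49) = ((-3 + 8)*(⅑))*(-131) + (12 - 49) = (5*(⅑))*(-131) - 37 = (5/9)*(-131) - 37 = -655/9 - 37 = -988/9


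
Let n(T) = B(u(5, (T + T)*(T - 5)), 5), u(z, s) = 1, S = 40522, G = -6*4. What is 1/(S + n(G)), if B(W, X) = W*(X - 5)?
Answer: 1/40522 ≈ 2.4678e-5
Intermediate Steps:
G = -24
B(W, X) = W*(-5 + X)
n(T) = 0 (n(T) = 1*(-5 + 5) = 1*0 = 0)
1/(S + n(G)) = 1/(40522 + 0) = 1/40522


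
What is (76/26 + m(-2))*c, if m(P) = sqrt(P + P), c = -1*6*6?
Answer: -1368/13 - 72*I ≈ -105.23 - 72.0*I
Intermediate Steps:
c = -36 (c = -6*6 = -36)
m(P) = sqrt(2)*sqrt(P) (m(P) = sqrt(2*P) = sqrt(2)*sqrt(P))
(76/26 + m(-2))*c = (76/26 + sqrt(2)*sqrt(-2))*(-36) = (76*(1/26) + sqrt(2)*(I*sqrt(2)))*(-36) = (38/13 + 2*I)*(-36) = -1368/13 - 72*I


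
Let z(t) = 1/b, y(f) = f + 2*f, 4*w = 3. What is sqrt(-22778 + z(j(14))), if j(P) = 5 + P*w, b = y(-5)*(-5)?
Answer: I*sqrt(5125047)/15 ≈ 150.92*I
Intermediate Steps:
w = 3/4 (w = (1/4)*3 = 3/4 ≈ 0.75000)
y(f) = 3*f
b = 75 (b = (3*(-5))*(-5) = -15*(-5) = 75)
j(P) = 5 + 3*P/4 (j(P) = 5 + P*(3/4) = 5 + 3*P/4)
z(t) = 1/75
sqrt(-22778 + z(j(14))) = sqrt(-22778 + 1/75) = sqrt(-1708349/75) = I*sqrt(5125047)/15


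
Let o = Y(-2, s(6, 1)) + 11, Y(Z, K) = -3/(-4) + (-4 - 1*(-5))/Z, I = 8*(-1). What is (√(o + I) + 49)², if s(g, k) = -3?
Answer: (98 + √13)²/4 ≈ 2580.9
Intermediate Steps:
I = -8
Y(Z, K) = ¾ + 1/Z (Y(Z, K) = -3*(-¼) + (-4 + 5)/Z = ¾ + 1/Z)
o = 45/4 (o = (¾ + 1/(-2)) + 11 = (¾ - ½) + 11 = ¼ + 11 = 45/4 ≈ 11.250)
(√(o + I) + 49)² = (√(45/4 - 8) + 49)² = (√(13/4) + 49)² = (√13/2 + 49)² = (49 + √13/2)²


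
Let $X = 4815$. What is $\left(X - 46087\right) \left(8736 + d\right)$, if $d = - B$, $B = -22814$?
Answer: $-1302131600$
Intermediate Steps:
$d = 22814$ ($d = \left(-1\right) \left(-22814\right) = 22814$)
$\left(X - 46087\right) \left(8736 + d\right) = \left(4815 - 46087\right) \left(8736 + 22814\right) = \left(-41272\right) 31550 = -1302131600$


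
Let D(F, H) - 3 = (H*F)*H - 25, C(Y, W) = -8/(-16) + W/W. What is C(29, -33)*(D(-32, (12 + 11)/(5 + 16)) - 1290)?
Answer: -297760/147 ≈ -2025.6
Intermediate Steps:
C(Y, W) = 3/2 (C(Y, W) = -8*(-1/16) + 1 = ½ + 1 = 3/2)
D(F, H) = -22 + F*H² (D(F, H) = 3 + ((H*F)*H - 25) = 3 + ((F*H)*H - 25) = 3 + (F*H² - 25) = 3 + (-25 + F*H²) = -22 + F*H²)
C(29, -33)*(D(-32, (12 + 11)/(5 + 16)) - 1290) = 3*((-22 - 32*(12 + 11)²/(5 + 16)²) - 1290)/2 = 3*((-22 - 32*(23/21)²) - 1290)/2 = 3*((-22 - 32*529/441) - 1290)/2 = 3*((-22 - 16928/441) - 1290)/2 = 3*(-26630/441 - 1290)/2 = (3/2)*(-595520/441) = -297760/147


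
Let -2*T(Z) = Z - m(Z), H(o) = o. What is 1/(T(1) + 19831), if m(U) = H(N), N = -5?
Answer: 1/19828 ≈ 5.0434e-5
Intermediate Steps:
m(U) = -5
T(Z) = -5/2 - Z/2 (T(Z) = -(Z - 1*(-5))/2 = -(Z + 5)/2 = -(5 + Z)/2 = -5/2 - Z/2)
1/(T(1) + 19831) = 1/((-5/2 - ½*1) + 19831) = 1/((-5/2 - ½) + 19831) = 1/(-3 + 19831) = 1/19828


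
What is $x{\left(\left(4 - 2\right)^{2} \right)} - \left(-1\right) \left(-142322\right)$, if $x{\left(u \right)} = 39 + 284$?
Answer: $-141999$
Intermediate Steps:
$x{\left(u \right)} = 323$
$x{\left(\left(4 - 2\right)^{2} \right)} - \left(-1\right) \left(-142322\right) = 323 - \left(-1\right) \left(-142322\right) = 323 - 142322 = -141999$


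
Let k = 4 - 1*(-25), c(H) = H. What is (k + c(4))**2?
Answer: 1089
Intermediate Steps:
k = 29 (k = 4 + 25 = 29)
(k + c(4))**2 = (29 + 4)**2 = 33**2 = 1089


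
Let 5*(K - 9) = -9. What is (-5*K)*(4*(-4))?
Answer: 576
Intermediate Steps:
K = 36/5 (K = 9 + (1/5)*(-9) = 9 - 9/5 = 36/5 ≈ 7.2000)
(-5*K)*(4*(-4)) = (-5*36/5)*(4*(-4)) = -36*(-16) = 576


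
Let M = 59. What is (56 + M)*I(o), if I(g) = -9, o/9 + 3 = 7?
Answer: -1035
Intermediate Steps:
o = 36 (o = -27 + 9*7 = -27 + 63 = 36)
(56 + M)*I(o) = (56 + 59)*(-9) = 115*(-9) = -1035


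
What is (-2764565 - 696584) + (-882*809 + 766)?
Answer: -4173921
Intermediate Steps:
(-2764565 - 696584) + (-882*809 + 766) = -3461149 + (-713538 + 766) = -3461149 - 712772 = -4173921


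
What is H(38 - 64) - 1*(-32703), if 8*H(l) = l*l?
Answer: 65575/2 ≈ 32788.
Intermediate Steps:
H(l) = l**2/8 (H(l) = (l*l)/8 = l**2/8)
H(38 - 64) - 1*(-32703) = (38 - 64)**2/8 - 1*(-32703) = (1/8)*(-26)**2 + 32703 = (1/8)*676 + 32703 = 169/2 + 32703 = 65575/2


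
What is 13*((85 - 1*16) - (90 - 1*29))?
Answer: 104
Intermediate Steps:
13*((85 - 1*16) - (90 - 1*29)) = 13*((85 - 16) - (90 - 29)) = 13*(69 - 1*61) = 13*(69 - 61) = 13*8 = 104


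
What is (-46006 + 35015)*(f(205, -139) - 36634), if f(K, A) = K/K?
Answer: 402633303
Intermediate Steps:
f(K, A) = 1
(-46006 + 35015)*(f(205, -139) - 36634) = (-46006 + 35015)*(1 - 36634) = -10991*(-36633) = 402633303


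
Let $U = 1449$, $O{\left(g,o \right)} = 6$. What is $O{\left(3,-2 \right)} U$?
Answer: $8694$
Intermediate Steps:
$O{\left(3,-2 \right)} U = 6 \cdot 1449 = 8694$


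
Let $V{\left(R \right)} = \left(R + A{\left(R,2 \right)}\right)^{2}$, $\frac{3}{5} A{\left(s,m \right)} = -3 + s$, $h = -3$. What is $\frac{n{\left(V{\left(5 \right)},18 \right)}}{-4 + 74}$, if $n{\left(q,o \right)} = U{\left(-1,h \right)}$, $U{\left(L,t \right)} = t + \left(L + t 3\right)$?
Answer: $- \frac{13}{70} \approx -0.18571$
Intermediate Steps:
$A{\left(s,m \right)} = -5 + \frac{5 s}{3}$ ($A{\left(s,m \right)} = \frac{5 \left(-3 + s\right)}{3} = -5 + \frac{5 s}{3}$)
$V{\left(R \right)} = \left(-5 + \frac{8 R}{3}\right)^{2}$ ($V{\left(R \right)} = \left(R + \left(-5 + \frac{5 R}{3}\right)\right)^{2} = \left(-5 + \frac{8 R}{3}\right)^{2}$)
$U{\left(L,t \right)} = L + 4 t$ ($U{\left(L,t \right)} = t + \left(L + 3 t\right) = L + 4 t$)
$n{\left(q,o \right)} = -13$ ($n{\left(q,o \right)} = -1 + 4 \left(-3\right) = -1 - 12 = -13$)
$\frac{n{\left(V{\left(5 \right)},18 \right)}}{-4 + 74} = \frac{1}{-4 + 74} \left(-13\right) = \frac{1}{70} \left(-13\right) = - \frac{13}{70}$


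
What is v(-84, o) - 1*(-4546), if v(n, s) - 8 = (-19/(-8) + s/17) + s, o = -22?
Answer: 616499/136 ≈ 4533.1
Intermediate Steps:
v(n, s) = 83/8 + 18*s/17 (v(n, s) = 8 + ((-19/(-8) + s/17) + s) = 8 + ((-19*(-1/8) + s*(1/17)) + s) = 8 + ((19/8 + s/17) + s) = 8 + (19/8 + 18*s/17) = 83/8 + 18*s/17)
v(-84, o) - 1*(-4546) = (83/8 + (18/17)*(-22)) - 1*(-4546) = (83/8 - 396/17) + 4546 = -1757/136 + 4546 = 616499/136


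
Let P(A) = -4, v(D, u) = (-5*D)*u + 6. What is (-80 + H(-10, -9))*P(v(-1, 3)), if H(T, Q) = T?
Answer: 360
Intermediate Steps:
v(D, u) = 6 - 5*D*u (v(D, u) = -5*D*u + 6 = 6 - 5*D*u)
(-80 + H(-10, -9))*P(v(-1, 3)) = (-80 - 10)*(-4) = -90*(-4) = 360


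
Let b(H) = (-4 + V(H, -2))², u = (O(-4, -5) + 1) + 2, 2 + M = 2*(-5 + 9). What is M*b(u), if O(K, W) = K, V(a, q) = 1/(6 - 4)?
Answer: 147/2 ≈ 73.500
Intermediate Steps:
V(a, q) = ½ (V(a, q) = 1/2 = ½)
M = 6 (M = -2 + 2*(-5 + 9) = -2 + 2*4 = -2 + 8 = 6)
u = -1 (u = (-4 + 1) + 2 = -3 + 2 = -1)
b(H) = 49/4 (b(H) = (-4 + ½)² = (-7/2)² = 49/4)
M*b(u) = 6*(49/4) = 147/2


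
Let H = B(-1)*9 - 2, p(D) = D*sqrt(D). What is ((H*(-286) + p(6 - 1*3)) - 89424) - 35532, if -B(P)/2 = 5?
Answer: -98644 + 3*sqrt(3) ≈ -98639.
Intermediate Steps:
B(P) = -10 (B(P) = -2*5 = -10)
p(D) = D**(3/2)
H = -92 (H = -10*9 - 2 = -90 - 2 = -92)
((H*(-286) + p(6 - 1*3)) - 89424) - 35532 = ((-92*(-286) + (6 - 1*3)**(3/2)) - 89424) - 35532 = ((26312 + (6 - 3)**(3/2)) - 89424) - 35532 = ((26312 + 3**(3/2)) - 89424) - 35532 = ((26312 + 3*sqrt(3)) - 89424) - 35532 = (-63112 + 3*sqrt(3)) - 35532 = -98644 + 3*sqrt(3)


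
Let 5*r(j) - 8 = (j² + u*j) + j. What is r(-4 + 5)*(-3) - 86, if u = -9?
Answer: -433/5 ≈ -86.600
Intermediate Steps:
r(j) = 8/5 - 8*j/5 + j²/5 (r(j) = 8/5 + ((j² - 9*j) + j)/5 = 8/5 + (j² - 8*j)/5 = 8/5 + (-8*j/5 + j²/5) = 8/5 - 8*j/5 + j²/5)
r(-4 + 5)*(-3) - 86 = (8/5 - 8*(-4 + 5)/5 + (-4 + 5)²/5)*(-3) - 86 = (8/5 - 8/5*1 + (⅕)*1²)*(-3) - 86 = (8/5 - 8/5 + (⅕)*1)*(-3) - 86 = (8/5 - 8/5 + ⅕)*(-3) - 86 = (⅕)*(-3) - 86 = -⅗ - 86 = -433/5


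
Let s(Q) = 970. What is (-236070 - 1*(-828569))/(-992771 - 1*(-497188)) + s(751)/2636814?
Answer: -780914471338/653380096281 ≈ -1.1952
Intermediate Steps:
(-236070 - 1*(-828569))/(-992771 - 1*(-497188)) + s(751)/2636814 = (-236070 - 1*(-828569))/(-992771 - 1*(-497188)) + 970/2636814 = (-236070 + 828569)/(-992771 + 497188) + 970*(1/2636814) = 592499/(-495583) + 485/1318407 = 592499*(-1/495583) + 485/1318407 = -592499/495583 + 485/1318407 = -780914471338/653380096281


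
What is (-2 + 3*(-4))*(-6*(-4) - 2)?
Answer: -308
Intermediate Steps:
(-2 + 3*(-4))*(-6*(-4) - 2) = (-2 - 12)*(24 - 2) = -14*22 = -308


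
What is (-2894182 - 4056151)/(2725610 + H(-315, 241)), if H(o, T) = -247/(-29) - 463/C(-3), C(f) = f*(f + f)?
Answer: -3628073826/1422759439 ≈ -2.5500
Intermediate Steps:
C(f) = 2*f² (C(f) = f*(2*f) = 2*f²)
H(o, T) = -8981/522 (H(o, T) = -247/(-29) - 463/(2*(-3)²) = -247*(-1/29) - 463/(2*9) = 247/29 - 463/18 = -8981/522)
(-2894182 - 4056151)/(2725610 + H(-315, 241)) = (-2894182 - 4056151)/(2725610 - 8981/522) = -6950333/1422759439/522 = -6950333*522/1422759439 = -3628073826/1422759439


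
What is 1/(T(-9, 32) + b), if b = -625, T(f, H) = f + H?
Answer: -1/602 ≈ -0.0016611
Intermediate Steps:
T(f, H) = H + f
1/(T(-9, 32) + b) = 1/((32 - 9) - 625) = 1/(23 - 625) = 1/(-602) = -1/602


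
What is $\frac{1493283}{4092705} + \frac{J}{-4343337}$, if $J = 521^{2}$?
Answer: $\frac{597211485274}{1975110784065} \approx 0.30237$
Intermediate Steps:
$J = 271441$
$\frac{1493283}{4092705} + \frac{J}{-4343337} = \frac{1493283}{4092705} + \frac{271441}{-4343337} = 1493283 \cdot \frac{1}{4092705} + 271441 \left(- \frac{1}{4343337}\right) = \frac{497761}{1364235} - \frac{271441}{4343337} = \frac{597211485274}{1975110784065}$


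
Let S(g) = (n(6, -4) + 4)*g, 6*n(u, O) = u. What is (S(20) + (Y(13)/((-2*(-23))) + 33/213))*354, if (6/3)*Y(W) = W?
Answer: 115958895/3266 ≈ 35505.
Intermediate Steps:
n(u, O) = u/6
Y(W) = W/2
S(g) = 5*g (S(g) = ((1/6)*6 + 4)*g = (1 + 4)*g = 5*g)
(S(20) + (Y(13)/((-2*(-23))) + 33/213))*354 = (5*20 + (((1/2)*13)/((-2*(-23))) + 33/213))*354 = (100 + ((13/2)/46 + 33*(1/213)))*354 = (100 + ((13/2)*(1/46) + 11/71))*354 = (100 + (13/92 + 11/71))*354 = (100 + 1935/6532)*354 = (655135/6532)*354 = 115958895/3266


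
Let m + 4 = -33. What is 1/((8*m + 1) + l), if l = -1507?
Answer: -1/1802 ≈ -0.00055494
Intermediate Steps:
m = -37 (m = -4 - 33 = -37)
1/((8*m + 1) + l) = 1/((8*(-37) + 1) - 1507) = 1/((-296 + 1) - 1507) = 1/(-295 - 1507) = 1/(-1802) = -1/1802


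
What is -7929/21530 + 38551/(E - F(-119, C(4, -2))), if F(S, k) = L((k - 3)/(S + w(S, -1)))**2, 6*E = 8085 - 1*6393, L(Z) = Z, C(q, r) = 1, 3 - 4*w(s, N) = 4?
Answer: 2478171185289/18176734795 ≈ 136.34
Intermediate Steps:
w(s, N) = -1/4 (w(s, N) = 3/4 - 1/4*4 = 3/4 - 1 = -1/4)
E = 282 (E = (8085 - 1*6393)/6 = (8085 - 6393)/6 = (1/6)*1692 = 282)
F(S, k) = (-3 + k)**2/(-1/4 + S)**2 (F(S, k) = ((k - 3)/(S - 1/4))**2 = ((-3 + k)/(-1/4 + S))**2 = (-3 + k)**2/(-1/4 + S)**2)
-7929/21530 + 38551/(E - F(-119, C(4, -2))) = -7929/21530 + 38551/(282 - 16*(-3 + 1)**2/(-1 + 4*(-119))**2) = -7929*1/21530 + 38551/(282 - 16*(-2)**2/(-1 - 476)**2) = -7929/21530 + 38551/(282 - 16*4/(-477)**2) = -7929/21530 + 38551/(282 - 16*4/227529) = -7929/21530 + 38551/(282 - 1*64/227529) = -7929/21530 + 38551/(282 - 64/227529) = -7929/21530 + 38551/(64163114/227529) = -7929/21530 + 38551*(227529/64163114) = -7929/21530 + 461656341/3377006 = 2478171185289/18176734795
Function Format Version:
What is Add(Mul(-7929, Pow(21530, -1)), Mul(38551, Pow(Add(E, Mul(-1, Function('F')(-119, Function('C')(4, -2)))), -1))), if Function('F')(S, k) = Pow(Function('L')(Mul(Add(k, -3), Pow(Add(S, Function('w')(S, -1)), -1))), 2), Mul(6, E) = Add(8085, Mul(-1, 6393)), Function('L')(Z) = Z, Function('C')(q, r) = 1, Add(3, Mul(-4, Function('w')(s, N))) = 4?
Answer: Rational(2478171185289, 18176734795) ≈ 136.34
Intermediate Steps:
Function('w')(s, N) = Rational(-1, 4) (Function('w')(s, N) = Add(Rational(3, 4), Mul(Rational(-1, 4), 4)) = Add(Rational(3, 4), -1) = Rational(-1, 4))
E = 282 (E = Mul(Rational(1, 6), Add(8085, Mul(-1, 6393))) = Mul(Rational(1, 6), Add(8085, -6393)) = Mul(Rational(1, 6), 1692) = 282)
Function('F')(S, k) = Mul(Pow(Add(-3, k), 2), Pow(Add(Rational(-1, 4), S), -2)) (Function('F')(S, k) = Pow(Mul(Add(k, -3), Pow(Add(S, Rational(-1, 4)), -1)), 2) = Pow(Mul(Add(-3, k), Pow(Add(Rational(-1, 4), S), -1)), 2) = Pow(Mul(Pow(Add(Rational(-1, 4), S), -1), Add(-3, k)), 2) = Mul(Pow(Add(-3, k), 2), Pow(Add(Rational(-1, 4), S), -2)))
Add(Mul(-7929, Pow(21530, -1)), Mul(38551, Pow(Add(E, Mul(-1, Function('F')(-119, Function('C')(4, -2)))), -1))) = Add(Mul(-7929, Pow(21530, -1)), Mul(38551, Pow(Add(282, Mul(-1, Mul(16, Pow(Add(-1, Mul(4, -119)), -2), Pow(Add(-3, 1), 2)))), -1))) = Add(Mul(-7929, Rational(1, 21530)), Mul(38551, Pow(Add(282, Mul(-1, Mul(16, Pow(Add(-1, -476), -2), Pow(-2, 2)))), -1))) = Add(Rational(-7929, 21530), Mul(38551, Pow(Add(282, Mul(-1, Mul(16, Pow(-477, -2), 4))), -1))) = Add(Rational(-7929, 21530), Mul(38551, Pow(Add(282, Mul(-1, Mul(16, Rational(1, 227529), 4))), -1))) = Add(Rational(-7929, 21530), Mul(38551, Pow(Add(282, Mul(-1, Rational(64, 227529))), -1))) = Add(Rational(-7929, 21530), Mul(38551, Pow(Add(282, Rational(-64, 227529)), -1))) = Add(Rational(-7929, 21530), Mul(38551, Pow(Rational(64163114, 227529), -1))) = Add(Rational(-7929, 21530), Mul(38551, Rational(227529, 64163114))) = Add(Rational(-7929, 21530), Rational(461656341, 3377006)) = Rational(2478171185289, 18176734795)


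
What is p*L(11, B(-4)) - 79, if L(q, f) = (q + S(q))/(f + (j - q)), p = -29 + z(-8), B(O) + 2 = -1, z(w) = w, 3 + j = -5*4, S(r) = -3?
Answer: -71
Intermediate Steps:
j = -23 (j = -3 - 5*4 = -3 - 20 = -23)
B(O) = -3 (B(O) = -2 - 1 = -3)
p = -37 (p = -29 - 8 = -37)
L(q, f) = (-3 + q)/(-23 + f - q) (L(q, f) = (q - 3)/(f + (-23 - q)) = (-3 + q)/(-23 + f - q))
p*L(11, B(-4)) - 79 = -37*(3 - 1*11)/(23 + 11 - 1*(-3)) - 79 = -37*(3 - 11)/(23 + 11 + 3) - 79 = -37*(-8)/37 - 79 = -(-8) - 79 = -37*(-8/37) - 79 = 8 - 79 = -71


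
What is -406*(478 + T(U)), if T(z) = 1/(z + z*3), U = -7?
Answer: -388107/2 ≈ -1.9405e+5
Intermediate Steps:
T(z) = 1/(4*z) (T(z) = 1/(z + 3*z) = 1/(4*z))
-406*(478 + T(U)) = -406*(478 + (¼)/(-7)) = -406*(478 + (¼)*(-⅐)) = -406*(478 - 1/28) = -406*13383/28 = -388107/2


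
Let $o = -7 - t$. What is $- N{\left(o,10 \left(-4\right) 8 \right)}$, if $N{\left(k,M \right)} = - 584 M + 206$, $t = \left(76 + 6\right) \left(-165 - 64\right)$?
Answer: $-187086$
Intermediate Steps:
$t = -18778$ ($t = 82 \left(-229\right) = -18778$)
$o = 18771$ ($o = -7 - -18778 = -7 + 18778 = 18771$)
$N{\left(k,M \right)} = 206 - 584 M$
$- N{\left(o,10 \left(-4\right) 8 \right)} = - (206 - 584 \cdot 10 \left(-4\right) 8) = - (206 - 584 \left(\left(-40\right) 8\right)) = - (206 - -186880) = - (206 + 186880) = \left(-1\right) 187086 = -187086$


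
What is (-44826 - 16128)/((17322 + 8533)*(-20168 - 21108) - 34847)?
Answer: 60954/1067225827 ≈ 5.7114e-5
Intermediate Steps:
(-44826 - 16128)/((17322 + 8533)*(-20168 - 21108) - 34847) = -60954/(25855*(-41276) - 34847) = -60954/(-1067190980 - 34847) = -60954/(-1067225827) = -60954*(-1/1067225827) = 60954/1067225827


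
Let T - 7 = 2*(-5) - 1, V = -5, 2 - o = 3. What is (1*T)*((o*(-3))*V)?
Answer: 60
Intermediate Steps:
o = -1 (o = 2 - 1*3 = 2 - 3 = -1)
T = -4 (T = 7 + (2*(-5) - 1) = 7 + (-10 - 1) = 7 - 11 = -4)
(1*T)*((o*(-3))*V) = (1*(-4))*(-1*(-3)*(-5)) = -12*(-5) = -4*(-15) = 60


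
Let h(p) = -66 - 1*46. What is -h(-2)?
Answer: 112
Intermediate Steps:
h(p) = -112 (h(p) = -66 - 46 = -112)
-h(-2) = -1*(-112) = 112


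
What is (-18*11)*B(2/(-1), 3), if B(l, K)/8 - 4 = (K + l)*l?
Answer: -3168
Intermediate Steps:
B(l, K) = 32 + 8*l*(K + l) (B(l, K) = 32 + 8*((K + l)*l) = 32 + 8*(l*(K + l)) = 32 + 8*l*(K + l))
(-18*11)*B(2/(-1), 3) = (-18*11)*(32 + 8*(2/(-1))² + 8*3*(2/(-1))) = -198*(32 + 8*(2*(-1))² + 8*3*(2*(-1))) = -198*(32 + 8*(-2)² + 8*3*(-2)) = -198*(32 + 8*4 - 48) = -198*(32 + 32 - 48) = -198*16 = -3168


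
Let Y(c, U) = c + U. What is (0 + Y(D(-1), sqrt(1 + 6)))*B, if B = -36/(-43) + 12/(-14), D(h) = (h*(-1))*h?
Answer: 6/301 - 6*sqrt(7)/301 ≈ -0.032806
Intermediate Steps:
D(h) = -h**2 (D(h) = (-h)*h = -h**2)
Y(c, U) = U + c
B = -6/301 (B = -36*(-1/43) + 12*(-1/14) = 36/43 - 6/7 = -6/301 ≈ -0.019934)
(0 + Y(D(-1), sqrt(1 + 6)))*B = (0 + (sqrt(1 + 6) - 1*(-1)**2))*(-6/301) = (0 + (sqrt(7) - 1*1))*(-6/301) = (0 + (sqrt(7) - 1))*(-6/301) = (0 + (-1 + sqrt(7)))*(-6/301) = (-1 + sqrt(7))*(-6/301) = 6/301 - 6*sqrt(7)/301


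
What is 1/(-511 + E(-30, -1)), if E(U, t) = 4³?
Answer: -1/447 ≈ -0.0022371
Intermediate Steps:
E(U, t) = 64
1/(-511 + E(-30, -1)) = 1/(-511 + 64) = 1/(-447) = -1/447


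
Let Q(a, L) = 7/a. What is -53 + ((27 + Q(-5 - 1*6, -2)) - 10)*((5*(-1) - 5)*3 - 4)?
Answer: -6703/11 ≈ -609.36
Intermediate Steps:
-53 + ((27 + Q(-5 - 1*6, -2)) - 10)*((5*(-1) - 5)*3 - 4) = -53 + ((27 + 7/(-5 - 1*6)) - 10)*((5*(-1) - 5)*3 - 4) = -53 + ((27 + 7/(-5 - 6)) - 10)*((-5 - 5)*3 - 4) = -53 + ((27 + 7/(-11)) - 10)*(-10*3 - 4) = -53 + ((27 + 7*(-1/11)) - 10)*(-30 - 4) = -53 + ((27 - 7/11) - 10)*(-34) = -53 + (290/11 - 10)*(-34) = -53 + (180/11)*(-34) = -53 - 6120/11 = -6703/11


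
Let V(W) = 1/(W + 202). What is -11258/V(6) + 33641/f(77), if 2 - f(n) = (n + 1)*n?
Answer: -14059384297/6004 ≈ -2.3417e+6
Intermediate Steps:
f(n) = 2 - n*(1 + n) (f(n) = 2 - (n + 1)*n = 2 - (1 + n)*n = 2 - n*(1 + n))
V(W) = 1/(202 + W)
-11258/V(6) + 33641/f(77) = -11258/(1/(202 + 6)) + 33641/(2 - 1*77 - 1*77**2) = -11258/(1/208) + 33641/(2 - 77 - 1*5929) = -11258/1/208 + 33641/(2 - 77 - 5929) = -11258*208 + 33641/(-6004) = -2341664 + 33641*(-1/6004) = -2341664 - 33641/6004 = -14059384297/6004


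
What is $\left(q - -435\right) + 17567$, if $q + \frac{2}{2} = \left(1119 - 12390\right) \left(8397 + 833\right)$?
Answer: $-104013329$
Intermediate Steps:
$q = -104031331$ ($q = -1 + \left(1119 - 12390\right) \left(8397 + 833\right) = -1 - 104031330 = -104031331$)
$\left(q - -435\right) + 17567 = \left(-104031331 - -435\right) + 17567 = \left(-104031331 + \left(504 - 69\right)\right) + 17567 = \left(-104031331 + 435\right) + 17567 = -104030896 + 17567 = -104013329$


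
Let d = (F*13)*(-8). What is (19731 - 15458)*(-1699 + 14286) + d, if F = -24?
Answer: 53786747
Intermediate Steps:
d = 2496 (d = -24*13*(-8) = -312*(-8) = 2496)
(19731 - 15458)*(-1699 + 14286) + d = (19731 - 15458)*(-1699 + 14286) + 2496 = 4273*12587 + 2496 = 53784251 + 2496 = 53786747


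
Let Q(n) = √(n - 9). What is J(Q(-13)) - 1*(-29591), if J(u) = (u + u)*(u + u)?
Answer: 29503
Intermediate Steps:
Q(n) = √(-9 + n)
J(u) = 4*u² (J(u) = (2*u)*(2*u) = 4*u²)
J(Q(-13)) - 1*(-29591) = 4*(√(-9 - 13))² - 1*(-29591) = 4*(√(-22))² + 29591 = 4*(I*√22)² + 29591 = 4*(-22) + 29591 = -88 + 29591 = 29503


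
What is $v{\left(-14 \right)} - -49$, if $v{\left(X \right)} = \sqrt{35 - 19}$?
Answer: $53$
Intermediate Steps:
$v{\left(X \right)} = 4$ ($v{\left(X \right)} = \sqrt{16} = 4$)
$v{\left(-14 \right)} - -49 = 4 - -49 = 4 + 49 = 53$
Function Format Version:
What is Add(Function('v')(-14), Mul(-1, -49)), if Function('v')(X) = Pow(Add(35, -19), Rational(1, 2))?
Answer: 53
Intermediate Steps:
Function('v')(X) = 4 (Function('v')(X) = Pow(16, Rational(1, 2)) = 4)
Add(Function('v')(-14), Mul(-1, -49)) = Add(4, Mul(-1, -49)) = Add(4, 49) = 53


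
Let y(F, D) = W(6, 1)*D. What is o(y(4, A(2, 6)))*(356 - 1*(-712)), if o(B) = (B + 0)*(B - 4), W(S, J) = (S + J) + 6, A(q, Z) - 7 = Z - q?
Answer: 21228636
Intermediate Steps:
A(q, Z) = 7 + Z - q (A(q, Z) = 7 + (Z - q) = 7 + Z - q)
W(S, J) = 6 + J + S (W(S, J) = (J + S) + 6 = 6 + J + S)
y(F, D) = 13*D (y(F, D) = (6 + 1 + 6)*D = 13*D)
o(B) = B*(-4 + B)
o(y(4, A(2, 6)))*(356 - 1*(-712)) = ((13*(7 + 6 - 1*2))*(-4 + 13*(7 + 6 - 1*2)))*(356 - 1*(-712)) = ((13*(7 + 6 - 2))*(-4 + 13*(7 + 6 - 2)))*(356 + 712) = ((13*11)*(-4 + 13*11))*1068 = (143*(-4 + 143))*1068 = (143*139)*1068 = 19877*1068 = 21228636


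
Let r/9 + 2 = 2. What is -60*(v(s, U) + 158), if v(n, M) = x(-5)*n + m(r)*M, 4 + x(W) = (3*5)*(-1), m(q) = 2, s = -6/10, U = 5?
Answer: -10764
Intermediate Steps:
r = 0 (r = -18 + 9*2 = -18 + 18 = 0)
s = -⅗ (s = -6*⅒ = -⅗ ≈ -0.60000)
x(W) = -19 (x(W) = -4 + (3*5)*(-1) = -4 + 15*(-1) = -4 - 15 = -19)
v(n, M) = -19*n + 2*M
-60*(v(s, U) + 158) = -60*((-19*(-⅗) + 2*5) + 158) = -60*((57/5 + 10) + 158) = -60*(107/5 + 158) = -60*897/5 = -10764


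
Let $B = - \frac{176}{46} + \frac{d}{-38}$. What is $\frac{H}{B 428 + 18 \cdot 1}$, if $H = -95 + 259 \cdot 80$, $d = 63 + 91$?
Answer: $- \frac{9013125}{1465738} \approx -6.1492$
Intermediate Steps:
$d = 154$
$H = 20625$ ($H = -95 + 20720 = 20625$)
$B = - \frac{3443}{437}$ ($B = - \frac{176}{46} + \frac{154}{-38} = \left(-176\right) \frac{1}{46} + 154 \left(- \frac{1}{38}\right) = - \frac{88}{23} - \frac{77}{19} = - \frac{3443}{437} \approx -7.8787$)
$\frac{H}{B 428 + 18 \cdot 1} = \frac{20625}{\left(- \frac{3443}{437}\right) 428 + 18 \cdot 1} = \frac{20625}{- \frac{1473604}{437} + 18} = \frac{20625}{- \frac{1465738}{437}} = 20625 \left(- \frac{437}{1465738}\right) = - \frac{9013125}{1465738}$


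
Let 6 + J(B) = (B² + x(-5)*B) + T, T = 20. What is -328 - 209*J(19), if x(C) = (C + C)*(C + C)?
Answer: -475803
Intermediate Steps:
x(C) = 4*C² (x(C) = (2*C)*(2*C) = 4*C²)
J(B) = 14 + B² + 100*B (J(B) = -6 + ((B² + (4*(-5)²)*B) + 20) = -6 + ((B² + (4*25)*B) + 20) = -6 + ((B² + 100*B) + 20) = -6 + (20 + B² + 100*B) = 14 + B² + 100*B)
-328 - 209*J(19) = -328 - 209*(14 + 19² + 100*19) = -328 - 209*(14 + 361 + 1900) = -328 - 209*2275 = -328 - 475475 = -475803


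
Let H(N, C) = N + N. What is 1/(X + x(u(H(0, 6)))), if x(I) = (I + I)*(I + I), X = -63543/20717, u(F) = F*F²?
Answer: -20717/63543 ≈ -0.32603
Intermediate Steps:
H(N, C) = 2*N
u(F) = F³
X = -63543/20717 (X = -63543*1/20717 = -63543/20717 ≈ -3.0672)
x(I) = 4*I² (x(I) = (2*I)*(2*I) = 4*I²)
1/(X + x(u(H(0, 6)))) = 1/(-63543/20717 + 4*((2*0)³)²) = 1/(-63543/20717 + 4*(0³)²) = 1/(-63543/20717 + 4*0²) = 1/(-63543/20717 + 4*0) = 1/(-63543/20717 + 0) = 1/(-63543/20717) = -20717/63543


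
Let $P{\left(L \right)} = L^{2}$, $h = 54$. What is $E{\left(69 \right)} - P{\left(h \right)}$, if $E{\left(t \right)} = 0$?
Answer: $-2916$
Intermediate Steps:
$E{\left(69 \right)} - P{\left(h \right)} = 0 - 54^{2} = 0 - 2916 = -2916$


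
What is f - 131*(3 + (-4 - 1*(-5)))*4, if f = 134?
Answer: -1962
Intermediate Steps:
f - 131*(3 + (-4 - 1*(-5)))*4 = 134 - 131*(3 + (-4 - 1*(-5)))*4 = 134 - 131*(3 + (-4 + 5))*4 = 134 - 131*(3 + 1)*4 = 134 - 524*4 = 134 - 131*16 = 134 - 2096 = -1962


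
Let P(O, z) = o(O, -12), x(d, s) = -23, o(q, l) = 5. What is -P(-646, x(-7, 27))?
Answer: -5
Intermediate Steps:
P(O, z) = 5
-P(-646, x(-7, 27)) = -1*5 = -5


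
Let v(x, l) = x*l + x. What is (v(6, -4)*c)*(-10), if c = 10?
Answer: 1800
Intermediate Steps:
v(x, l) = x + l*x (v(x, l) = l*x + x = x + l*x)
(v(6, -4)*c)*(-10) = ((6*(1 - 4))*10)*(-10) = ((6*(-3))*10)*(-10) = -18*10*(-10) = -180*(-10) = 1800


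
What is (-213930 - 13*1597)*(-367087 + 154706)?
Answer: 49843909271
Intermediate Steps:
(-213930 - 13*1597)*(-367087 + 154706) = (-213930 - 20761)*(-212381) = -234691*(-212381) = 49843909271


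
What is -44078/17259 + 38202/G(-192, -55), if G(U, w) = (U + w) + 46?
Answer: -222729332/1156353 ≈ -192.61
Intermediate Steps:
G(U, w) = 46 + U + w
-44078/17259 + 38202/G(-192, -55) = -44078/17259 + 38202/(46 - 192 - 55) = -44078*1/17259 + 38202/(-201) = -44078/17259 + 38202*(-1/201) = -44078/17259 - 12734/67 = -222729332/1156353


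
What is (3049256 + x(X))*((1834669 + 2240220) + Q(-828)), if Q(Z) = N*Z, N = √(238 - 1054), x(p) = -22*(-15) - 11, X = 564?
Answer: 12426679622175 - 10100192400*I*√51 ≈ 1.2427e+13 - 7.213e+10*I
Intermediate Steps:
x(p) = 319 (x(p) = 330 - 11 = 319)
N = 4*I*√51 (N = √(-816) = 4*I*√51 ≈ 28.566*I)
Q(Z) = 4*I*Z*√51 (Q(Z) = (4*I*√51)*Z = 4*I*Z*√51)
(3049256 + x(X))*((1834669 + 2240220) + Q(-828)) = (3049256 + 319)*((1834669 + 2240220) + 4*I*(-828)*√51) = 3049575*(4074889 - 3312*I*√51) = 12426679622175 - 10100192400*I*√51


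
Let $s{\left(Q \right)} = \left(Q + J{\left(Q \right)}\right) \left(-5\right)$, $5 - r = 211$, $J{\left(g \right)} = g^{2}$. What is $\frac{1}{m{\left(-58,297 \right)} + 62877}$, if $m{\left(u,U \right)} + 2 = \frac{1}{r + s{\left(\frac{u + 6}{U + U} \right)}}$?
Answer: $\frac{18135824}{1140289845791} \approx 1.5905 \cdot 10^{-5}$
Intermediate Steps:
$r = -206$ ($r = 5 - 211 = -206$)
$s{\left(Q \right)} = - 5 Q - 5 Q^{2}$ ($s{\left(Q \right)} = \left(Q + Q^{2}\right) \left(-5\right) = - 5 Q - 5 Q^{2}$)
$m{\left(u,U \right)} = -2 + \frac{1}{-206 + \frac{5 \left(-1 - \frac{6 + u}{2 U}\right) \left(6 + u\right)}{2 U}}$ ($m{\left(u,U \right)} = -2 + \frac{1}{-206 + 5 \frac{u + 6}{U + U} \left(-1 - \frac{u + 6}{U + U}\right)} = -2 + \frac{1}{-206 + 5 \frac{6 + u}{2 U} \left(-1 - \frac{6 + u}{2 U}\right)} = -2 + \frac{1}{-206 + \frac{5 \left(-1 - \frac{6 + u}{2 U}\right) \left(6 + u\right)}{2 U}}$)
$\frac{1}{m{\left(-58,297 \right)} + 62877} = \frac{1}{\frac{2 \left(- 826 \cdot 297^{2} - 5 \left(6 - 58\right)^{2} + 10 \cdot 297 \left(-6 - -58\right)\right)}{5 \left(6 - 58\right)^{2} + 824 \cdot 297^{2} + 10 \cdot 297 \left(6 - 58\right)} + 62877} = \frac{1}{\frac{2 \left(\left(-826\right) 88209 - 5 \left(-52\right)^{2} + 10 \cdot 297 \left(-6 + 58\right)\right)}{5 \left(-52\right)^{2} + 824 \cdot 88209 + 10 \cdot 297 \left(-52\right)} + 62877} = \frac{1}{\frac{2 \left(-72860634 - 13520 + 10 \cdot 297 \cdot 52\right)}{5 \cdot 2704 + 72684216 - 154440} + 62877} = \frac{1}{\frac{2 \left(-72860634 - 13520 + 154440\right)}{13520 + 72684216 - 154440} + 62877} = \frac{1}{2 \cdot \frac{1}{72543296} \left(-72719714\right) + 62877} = \frac{1}{- \frac{36359857}{18135824} + 62877} = \frac{1}{\frac{1140289845791}{18135824}} = \frac{18135824}{1140289845791}$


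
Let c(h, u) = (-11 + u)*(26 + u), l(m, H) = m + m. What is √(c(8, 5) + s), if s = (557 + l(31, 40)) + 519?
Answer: 2*√238 ≈ 30.854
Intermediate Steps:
l(m, H) = 2*m
s = 1138 (s = (557 + 2*31) + 519 = (557 + 62) + 519 = 619 + 519 = 1138)
√(c(8, 5) + s) = √((-286 + 5² + 15*5) + 1138) = √((-286 + 25 + 75) + 1138) = √(-186 + 1138) = √952 = 2*√238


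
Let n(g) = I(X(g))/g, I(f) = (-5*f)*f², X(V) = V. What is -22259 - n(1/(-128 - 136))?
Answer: -1551363259/69696 ≈ -22259.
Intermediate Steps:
I(f) = -5*f³
n(g) = -5*g² (n(g) = (-5*g³)/g = -5*g²)
-22259 - n(1/(-128 - 136)) = -22259 - (-5)*(1/(-128 - 136))² = -22259 - (-5)*(1/(-264))² = -22259 - (-5)*(-1/264)² = -22259 - (-5)/69696 = -22259 - 1*(-5/69696) = -22259 + 5/69696 = -1551363259/69696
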